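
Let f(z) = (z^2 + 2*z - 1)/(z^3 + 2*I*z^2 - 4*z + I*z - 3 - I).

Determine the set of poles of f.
The singularities of f are the zeros of the denominator. Factoring,
  z^3 + 2*I*z^2 - 4*z + I*z - 3 - I = (z + 1 + I)*(z + 1)*(z - 2 + I)
so the candidates are z = -1 - I, z = -1, z = 2 - I.

Check the numerator P(z) = z^2 + 2*z - 1 at each one:
  P(-1 - I) = -3 ≠ 0, so z = -1 - I is a (simple) pole.
  P(-1) = -2 ≠ 0, so z = -1 is a (simple) pole.
  P(2 - I) = 6 - 6*I ≠ 0, so z = 2 - I is a (simple) pole.

Poles of f: {-1 - I, -1, 2 - I}

Final answer: {-1 - I, -1, 2 - I}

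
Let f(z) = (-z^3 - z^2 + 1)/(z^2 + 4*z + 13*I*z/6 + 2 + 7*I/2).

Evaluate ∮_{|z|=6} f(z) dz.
pi*(70/3 - 191*I/18)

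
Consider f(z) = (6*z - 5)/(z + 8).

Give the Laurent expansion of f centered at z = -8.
Put w = z - (-8), i.e. z = w - 8. The denominator is w, so it suffices to rewrite the numerator in powers of w.

P(z) = 6*z - 5
P(w - 8) = -53 + 6*w

Dividing each term by w:
  f = -53/w + 6

Substituting back w = z + 8:
  f(z) = -53/(z + 8) + 6

The series is finite because the numerator is a polynomial; the negative powers form the principal part, and the coefficient of 1/(z + 8) gives Res(f, -8) = -53.

Final answer: -53/(z + 8) + 6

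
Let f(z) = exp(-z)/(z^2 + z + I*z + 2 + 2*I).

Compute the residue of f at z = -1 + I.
(-1/10 - 3*I/10)*exp(1 - I)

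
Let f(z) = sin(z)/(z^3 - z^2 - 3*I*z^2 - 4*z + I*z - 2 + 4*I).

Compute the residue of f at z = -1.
Write f(z) = P(z)/Q(z) with P(z) = sin(z) and Q(z) = z^3 - z^2 - 3*I*z^2 - 4*z + I*z - 2 + 4*I.
The denominator factors as Q(z) = (z + 1)*(z - 2*I)*(z - 2 - I), so z = -1 is a simple zero of Q and P is analytic there; z = -1 is therefore a simple pole and
  Res(f, z₀) = P(z₀)/Q'(z₀).

Q'(z) = 3*z^2 - 2*z - 6*I*z - 4 + I, so Q'(-1) = 1 + 7*I.
P(-1) = -sin(1).

Res(f, -1) = (-sin(1))/(1 + 7*I) = (-1/50 + 7*I/50)*sin(1)

Final answer: (-1/50 + 7*I/50)*sin(1)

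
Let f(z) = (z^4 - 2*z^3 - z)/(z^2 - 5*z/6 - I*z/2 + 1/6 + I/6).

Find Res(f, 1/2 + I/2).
-39/20 - 3*I/20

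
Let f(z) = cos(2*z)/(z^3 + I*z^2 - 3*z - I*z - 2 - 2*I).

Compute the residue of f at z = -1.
Write f(z) = P(z)/Q(z) with P(z) = cos(2*z) and Q(z) = z^3 + I*z^2 - 3*z - I*z - 2 - 2*I.
The denominator factors as Q(z) = (z - 2)*(z + 1)*(z + 1 + I), so z = -1 is a simple zero of Q and P is analytic there; z = -1 is therefore a simple pole and
  Res(f, z₀) = P(z₀)/Q'(z₀).

Q'(z) = 3*z^2 + 2*I*z - 3 - I, so Q'(-1) = -3*I.
P(-1) = cos(2).

Res(f, -1) = (cos(2))/(-3*I) = I*cos(2)/3

Final answer: I*cos(2)/3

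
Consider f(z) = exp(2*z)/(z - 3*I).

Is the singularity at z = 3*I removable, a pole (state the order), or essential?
Write f(z) = g(z)/(z - 3*I) with g(z) = exp(2*z).
g is entire and g(3*I) = exp(6*I) ≠ 0, so no factor of (z - 3*I) cancels: the Laurent expansion of f about z = 3*I starts at the power -1, i.e. lim_{z→z₀} (z - z₀) f(z) = exp(6*I) is finite and nonzero.
So z = 3*I is a pole of order 1.

Final answer: pole of order 1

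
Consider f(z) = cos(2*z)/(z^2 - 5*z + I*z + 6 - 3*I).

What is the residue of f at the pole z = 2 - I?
(-1/2 + I/2)*cos(4 - 2*I)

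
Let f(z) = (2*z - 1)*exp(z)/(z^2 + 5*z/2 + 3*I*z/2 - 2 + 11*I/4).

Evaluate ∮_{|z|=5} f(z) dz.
By the residue theorem, ∮_C f(z) dz = 2πi · (sum of the residues of f at the poles inside |z| = 5).

The denominator factors as (z - 1/2 + I)*(z + 3 + I/2), so the singularities of f are simple poles at z = 1/2 - I, z = -3 - I/2.
  |1/2 - I|² = 5/4 < 25 = 5², so this pole is inside the contour.
  |-3 - I/2|² = 37/4 < 25 = 5², so this pole is inside the contour.

With P(z) = (2*z - 1)*exp(z) and Q(z) = z^2 + 5*z/2 + 3*I*z/2 - 2 + 11*I/4, each pole is simple, so Res(f, z₀) = P(z₀)/Q'(z₀) with Q'(z) = 2*z + 5/2 + 3*I/2.
  Res(f, 1/2 - I) = P(1/2 - I)/Q'(1/2 - I) = (-2*I*exp(1/2 - I))/(7/2 - I/2) = (2/25 - 14*I/25)*exp(1/2 - I)
  Res(f, -3 - I/2) = P(-3 - I/2)/Q'(-3 - I/2) = ((-7 - I)*exp(-3 - I/2))/(-7/2 + I/2) = (48/25 + 14*I/25)*exp(-3 - I/2)

Sum of residues inside C: (2/25 - 14*I/25)*exp(1/2 - I) + (48/25 + 14*I/25)*exp(-3 - I/2)
∮_C f(z) dz = 2πi · ((2/25 - 14*I/25)*exp(1/2 - I) + (48/25 + 14*I/25)*exp(-3 - I/2)) = pi*(28/25 + 4*I/25)*exp(1/2 - I) + pi*(-28/25 + 96*I/25)*exp(-3 - I/2)

Final answer: pi*(28/25 + 4*I/25)*exp(1/2 - I) + pi*(-28/25 + 96*I/25)*exp(-3 - I/2)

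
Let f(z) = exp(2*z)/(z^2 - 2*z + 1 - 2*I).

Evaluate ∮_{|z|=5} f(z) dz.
By the residue theorem, ∮_C f(z) dz = 2πi · (sum of the residues of f at the poles inside |z| = 5).

The denominator factors as (z + I)*(z - 2 - I), so the singularities of f are simple poles at z = -I, z = 2 + I.
  |-I|² = 1 < 25 = 5², so this pole is inside the contour.
  |2 + I|² = 5 < 25 = 5², so this pole is inside the contour.

With P(z) = exp(2*z) and Q(z) = z^2 - 2*z + 1 - 2*I, each pole is simple, so Res(f, z₀) = P(z₀)/Q'(z₀) with Q'(z) = 2*z - 2.
  Res(f, -I) = P(-I)/Q'(-I) = (exp(-2*I))/(-2 - 2*I) = (-1/4 + I/4)*exp(-2*I)
  Res(f, 2 + I) = P(2 + I)/Q'(2 + I) = (exp(4 + 2*I))/(2 + 2*I) = (1/4 - I/4)*exp(4 + 2*I)

Sum of residues inside C: (-1/4 + I/4)*exp(-2*I) + (1/4 - I/4)*exp(4 + 2*I)
∮_C f(z) dz = 2πi · ((-1/4 + I/4)*exp(-2*I) + (1/4 - I/4)*exp(4 + 2*I)) = pi*(-1/2 - I/2)*exp(-2*I) + pi*(1/2 + I/2)*exp(4 + 2*I)

Final answer: pi*(-1/2 - I/2)*exp(-2*I) + pi*(1/2 + I/2)*exp(4 + 2*I)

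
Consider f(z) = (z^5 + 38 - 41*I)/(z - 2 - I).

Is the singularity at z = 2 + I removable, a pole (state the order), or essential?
The numerator vanishes at z = 2 + I ((2 + I)^5 = -38 + 41*I), so it is divisible by z - 2 - I:
  z^5 + 38 - 41*I = (z - 2 - I)*(z^4 + 2*z^3 + I*z^3 + 3*z^2 + 4*I*z^2 + 2*z + 11*I*z - 7 + 24*I)
Hence for z ≠ 2 + I, f(z) = z^4 + 2*z^3 + I*z^3 + 3*z^2 + 4*I*z^2 + 2*z + 11*I*z - 7 + 24*I, a polynomial, and lim_{z→2 + I} f(z) = -35 + 120*I is finite.
So the singularity is removable.

Final answer: removable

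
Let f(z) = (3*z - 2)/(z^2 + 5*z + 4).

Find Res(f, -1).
Write f(z) = P(z)/Q(z) with P(z) = 3*z - 2 and Q(z) = z^2 + 5*z + 4.
The denominator factors as Q(z) = (z + 4)*(z + 1), so z = -1 is a simple zero of Q and P is analytic there; z = -1 is therefore a simple pole and
  Res(f, z₀) = P(z₀)/Q'(z₀).

Q'(z) = 2*z + 5, so Q'(-1) = 3.
P(-1) = -5.

Res(f, -1) = (-5)/(3) = -5/3

Final answer: -5/3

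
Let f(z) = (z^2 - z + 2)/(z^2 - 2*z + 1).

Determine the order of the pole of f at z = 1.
2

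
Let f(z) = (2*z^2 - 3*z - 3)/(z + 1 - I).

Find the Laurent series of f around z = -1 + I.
Put w = z - (-1 + I), i.e. z = w - 1 + I. The denominator is w, so it suffices to rewrite the numerator in powers of w.

P(z) = 2*z^2 - 3*z - 3
P(w - 1 + I) = -7*I + (-7 + 4*I)*w + 2*w^2

Dividing each term by w:
  f = -7*I/w - 7 + 4*I + 2*w

Substituting back w = z + 1 - I:
  f(z) = -7*I/(z + 1 - I) - 7 + 4*I + 2*(z + 1 - I)

The series is finite because the numerator is a polynomial; the negative powers form the principal part, and the coefficient of 1/(z + 1 - I) gives Res(f, -1 + I) = -7*I.

Final answer: -7*I/(z + 1 - I) - 7 + 4*I + 2*(z + 1 - I)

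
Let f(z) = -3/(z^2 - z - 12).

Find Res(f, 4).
Write f(z) = P(z)/Q(z) with P(z) = -3 and Q(z) = z^2 - z - 12.
The denominator factors as Q(z) = (z + 3)*(z - 4), so z = 4 is a simple zero of Q and P is analytic there; z = 4 is therefore a simple pole and
  Res(f, z₀) = P(z₀)/Q'(z₀).

Q'(z) = 2*z - 1, so Q'(4) = 7.
P(4) = -3.

Res(f, 4) = (-3)/(7) = -3/7

Final answer: -3/7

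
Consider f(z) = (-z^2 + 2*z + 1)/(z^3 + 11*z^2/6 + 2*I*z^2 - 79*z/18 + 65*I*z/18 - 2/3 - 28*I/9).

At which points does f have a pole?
{-3 - I/3, 1/2 - I, 2/3 - 2*I/3}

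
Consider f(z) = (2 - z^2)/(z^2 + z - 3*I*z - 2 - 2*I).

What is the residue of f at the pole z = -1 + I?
-2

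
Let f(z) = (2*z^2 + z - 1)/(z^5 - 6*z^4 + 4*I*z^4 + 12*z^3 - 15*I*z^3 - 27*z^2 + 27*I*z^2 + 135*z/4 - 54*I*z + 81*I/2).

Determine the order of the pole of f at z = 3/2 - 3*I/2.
Factor the denominator:
  z^5 - 6*z^4 + 4*I*z^4 + 12*z^3 - 15*I*z^3 - 27*z^2 + 27*I*z^2 + 135*z/4 - 54*I*z + 81*I/2 = (z - 3/2 + 3*I/2)^4*(z - 2*I)

The numerator P(z) = 2*z^2 + z - 1 has P(3/2 - 3*I/2) = 1/2 - 21*I/2 ≠ 0, so no factor of (z - 3/2 + 3*I/2) cancels.
Near z = 3/2 - 3*I/2 we can therefore write f(z) = g(z)/(z - 3/2 + 3*I/2)^4 with g analytic at 3/2 - 3*I/2 and g(3/2 - 3*I/2) ≠ 0 (g is the numerator divided by the remaining denominator factors).

Hence z = 3/2 - 3*I/2 is a pole of order 4.

Final answer: 4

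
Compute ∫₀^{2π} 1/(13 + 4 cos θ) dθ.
Let J = ∫₀^{2π} dθ/(13 + 4 cos θ).
Put z = e^{iθ}: then cos θ = (z + 1/z)/2, dθ = dz/(iz), and z runs once counterclockwise around |z| = 1:
  J = ∮_{|z|=1} 1/(13 + 4*(z + 1/z)/2) · dz/(iz) = (2/i) ∮_{|z|=1} dz/(4*z^2 + 26*z + 4).
The roots of 4*z^2 + 26*z + 4 are z = (-13 ± sqrt(13^2 - 4^2))/4, with sqrt(153) = 3*sqrt(17); their product is 1, so only z₊ = -13/4 + 3*sqrt(17)/4 lies inside the unit circle (z₋ = -13/4 - 3*sqrt(17)/4 lies outside).
z₊ is a simple zero of q(z) = 4*z^2 + 26*z + 4, so Res(1/q, z₊) = 1/q'(z₊) with q'(z) = 8*z + 26; and q'(z₊) = 4*(z₊ - z₋) = 6*sqrt(17).
Therefore J = (2/i) · 2πi · 1/(6*sqrt(17)) = 2*pi/(3*sqrt(17)) = 2*sqrt(17)*pi/51

Final answer: 2*sqrt(17)*pi/51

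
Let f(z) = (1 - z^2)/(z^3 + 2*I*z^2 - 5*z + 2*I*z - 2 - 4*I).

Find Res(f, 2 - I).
Write f(z) = P(z)/Q(z) with P(z) = 1 - z^2 and Q(z) = z^3 + 2*I*z^2 - 5*z + 2*I*z - 2 - 4*I.
The denominator factors as Q(z) = (z + 2)*(z - 2 + I)*(z + I), so z = 2 - I is a simple zero of Q and P is analytic there; z = 2 - I is therefore a simple pole and
  Res(f, z₀) = P(z₀)/Q'(z₀).

Q'(z) = 3*z^2 + 4*I*z - 5 + 2*I, so Q'(2 - I) = 8 - 2*I.
P(2 - I) = -2 + 4*I.

Res(f, 2 - I) = (-2 + 4*I)/(8 - 2*I) = -6/17 + 7*I/17

Final answer: -6/17 + 7*I/17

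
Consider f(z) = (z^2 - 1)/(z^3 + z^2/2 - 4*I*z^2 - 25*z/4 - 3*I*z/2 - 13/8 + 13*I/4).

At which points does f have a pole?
The singularities of f are the zeros of the denominator. Factoring,
  z^3 + z^2/2 - 4*I*z^2 - 25*z/4 - 3*I*z/2 - 13/8 + 13*I/4 = (z + 1 - 3*I/2)*(z + 1/2 - I)*(z - 1 - 3*I/2)
so the candidates are z = -1 + 3*I/2, z = -1/2 + I, z = 1 + 3*I/2.

Check the numerator P(z) = z^2 - 1 at each one:
  P(-1 + 3*I/2) = -9/4 - 3*I ≠ 0, so z = -1 + 3*I/2 is a (simple) pole.
  P(-1/2 + I) = -7/4 - I ≠ 0, so z = -1/2 + I is a (simple) pole.
  P(1 + 3*I/2) = -9/4 + 3*I ≠ 0, so z = 1 + 3*I/2 is a (simple) pole.

Poles of f: {-1 + 3*I/2, -1/2 + I, 1 + 3*I/2}

Final answer: {-1 + 3*I/2, -1/2 + I, 1 + 3*I/2}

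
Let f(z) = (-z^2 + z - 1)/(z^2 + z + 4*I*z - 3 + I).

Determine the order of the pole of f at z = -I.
1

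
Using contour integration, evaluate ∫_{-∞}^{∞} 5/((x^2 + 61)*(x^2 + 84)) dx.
Let f(z) = 5/((z^2 + 61)*(z^2 + 84)). The denominator has no real zeros and deg Q - deg P = 4 ≥ 2, so the integral of f over the upper semicircle |z| = R tends to 0 as R → ∞. Closing the contour in the upper half-plane,
  ∫_{-∞}^{∞} f(x) dx = 2πi · Σ Res(f, z_k)  over the poles with Im z_k > 0.

Zeros of the denominator: z^2 + 84 = 0 gives z = ±2*sqrt(21)*I; z^2 + 61 = 0 gives z = ±sqrt(61)*I.
Upper half-plane: z = 2*sqrt(21)*I, z = sqrt(61)*I (simple).

Each pole is a simple zero of Q(z) = z^4 + 145*z^2 + 5124, so Res(f, z₀) = P(z₀)/Q'(z₀) with P(z) = 5, Q'(z) = 4*z^3 + 290*z:
  Res(f, 2*sqrt(21)*I) = (5)/(-92*sqrt(21)*I) = 5*sqrt(21)*I/1932
  Res(f, sqrt(61)*I) = (5)/(46*sqrt(61)*I) = -5*sqrt(61)*I/2806

Sum of residues: 5*I*(-42*sqrt(61) + 61*sqrt(21))/117852
∫_{-∞}^{∞} f(x) dx = 2πi · (5*I*(-42*sqrt(61) + 61*sqrt(21))/117852) = 5*pi*(-61*sqrt(21) + 42*sqrt(61))/58926

Final answer: 5*pi*(-61*sqrt(21) + 42*sqrt(61))/58926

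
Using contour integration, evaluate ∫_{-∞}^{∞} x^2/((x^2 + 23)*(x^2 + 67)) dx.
pi*(-sqrt(23) + sqrt(67))/44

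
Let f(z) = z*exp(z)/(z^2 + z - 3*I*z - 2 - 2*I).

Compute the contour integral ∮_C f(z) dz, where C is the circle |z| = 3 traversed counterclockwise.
By the residue theorem, ∮_C f(z) dz = 2πi · (sum of the residues of f at the poles inside |z| = 3).

The denominator factors as (z + 1 - I)*(z - 2*I), so the singularities of f are simple poles at z = -1 + I, z = 2*I.
  |-1 + I|² = 2 < 9 = 3², so this pole is inside the contour.
  |2*I|² = 4 < 9 = 3², so this pole is inside the contour.

With P(z) = z*exp(z) and Q(z) = z^2 + z - 3*I*z - 2 - 2*I, each pole is simple, so Res(f, z₀) = P(z₀)/Q'(z₀) with Q'(z) = 2*z + 1 - 3*I.
  Res(f, -1 + I) = P(-1 + I)/Q'(-1 + I) = ((-1 + I)*exp(-1 + I))/(-1 - I) = -I*exp(-1 + I)
  Res(f, 2*I) = P(2*I)/Q'(2*I) = (2*I*exp(2*I))/(1 + I) = (1 + I)*exp(2*I)

Sum of residues inside C: -I*exp(-1 + I) + (1 + I)*exp(2*I)
∮_C f(z) dz = 2πi · (-I*exp(-1 + I) + (1 + I)*exp(2*I)) = pi*(-2 + 2*I)*exp(2*I) + 2*pi*exp(-1 + I)

Final answer: pi*(-2 + 2*I)*exp(2*I) + 2*pi*exp(-1 + I)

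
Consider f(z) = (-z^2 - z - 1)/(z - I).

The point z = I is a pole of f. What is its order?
Factor the denominator:
  z - I = (z - I)

The numerator P(z) = -z^2 - z - 1 has P(I) = -I ≠ 0, so no factor of (z - I) cancels.
Near z = I we can therefore write f(z) = g(z)/(z - I) with g analytic at I and g(I) ≠ 0 (g is just the numerator).

Hence z = I is a pole of order 1.

Final answer: 1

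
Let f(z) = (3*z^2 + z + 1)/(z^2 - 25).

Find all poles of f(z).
{-5, 5}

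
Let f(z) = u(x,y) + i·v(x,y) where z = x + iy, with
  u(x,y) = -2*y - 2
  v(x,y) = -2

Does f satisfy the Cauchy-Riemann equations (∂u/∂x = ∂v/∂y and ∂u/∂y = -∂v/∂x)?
∂u/∂x = 0
∂v/∂y = 0
∂u/∂y = -2
∂v/∂x = 0
∂u/∂y ≠ -∂v/∂x; the Cauchy-Riemann equations are not satisfied, so f is not analytic.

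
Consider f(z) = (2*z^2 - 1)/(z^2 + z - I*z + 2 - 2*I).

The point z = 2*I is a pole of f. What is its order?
Factor the denominator:
  z^2 + z - I*z + 2 - 2*I = (z - 2*I)*(z + 1 + I)

The numerator P(z) = 2*z^2 - 1 has P(2*I) = -9 ≠ 0, so no factor of (z - 2*I) cancels.
Near z = 2*I we can therefore write f(z) = g(z)/(z - 2*I) with g analytic at 2*I and g(2*I) ≠ 0 (g is the numerator divided by the remaining denominator factors).

Hence z = 2*I is a pole of order 1.

Final answer: 1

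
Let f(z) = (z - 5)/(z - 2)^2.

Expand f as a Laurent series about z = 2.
Put w = z - (2), i.e. z = w + 2. The denominator is w^2, so it suffices to rewrite the numerator in powers of w.

P(z) = z - 5
P(w + 2) = -3 + w

Dividing each term by w^2:
  f = -3/w^2 + 1/w

Substituting back w = z - 2:
  f(z) = -3/(z - 2)^2 + 1/(z - 2)

The series is finite because the numerator is a polynomial; the negative powers form the principal part, and the coefficient of 1/(z - 2) gives Res(f, 2) = 1.

Final answer: -3/(z - 2)^2 + 1/(z - 2)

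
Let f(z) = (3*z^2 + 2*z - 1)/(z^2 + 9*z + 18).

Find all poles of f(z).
The singularities of f are the zeros of the denominator. Factoring,
  z^2 + 9*z + 18 = (z + 6)*(z + 3)
so the candidates are z = -6, z = -3.

Check the numerator P(z) = 3*z^2 + 2*z - 1 at each one:
  P(-6) = 95 ≠ 0, so z = -6 is a (simple) pole.
  P(-3) = 20 ≠ 0, so z = -3 is a (simple) pole.

Poles of f: {-6, -3}

Final answer: {-6, -3}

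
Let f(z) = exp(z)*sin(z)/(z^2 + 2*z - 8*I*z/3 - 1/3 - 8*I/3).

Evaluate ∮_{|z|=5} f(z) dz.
-3*pi*exp(-1 + 2*I)*sin(1 - 2*I)/2 + 3*pi*exp(-1 + 2*I/3)*sin(1 - 2*I/3)/2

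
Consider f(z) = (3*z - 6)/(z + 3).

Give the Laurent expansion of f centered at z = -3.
Put w = z - (-3), i.e. z = w - 3. The denominator is w, so it suffices to rewrite the numerator in powers of w.

P(z) = 3*z - 6
P(w - 3) = -15 + 3*w

Dividing each term by w:
  f = -15/w + 3

Substituting back w = z + 3:
  f(z) = -15/(z + 3) + 3

The series is finite because the numerator is a polynomial; the negative powers form the principal part, and the coefficient of 1/(z + 3) gives Res(f, -3) = -15.

Final answer: -15/(z + 3) + 3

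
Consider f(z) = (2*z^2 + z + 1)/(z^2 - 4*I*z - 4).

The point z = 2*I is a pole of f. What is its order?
Factor the denominator:
  z^2 - 4*I*z - 4 = (z - 2*I)^2

The numerator P(z) = 2*z^2 + z + 1 has P(2*I) = -7 + 2*I ≠ 0, so no factor of (z - 2*I) cancels.
Near z = 2*I we can therefore write f(z) = g(z)/(z - 2*I)^2 with g analytic at 2*I and g(2*I) ≠ 0 (g is just the numerator).

Hence z = 2*I is a pole of order 2.

Final answer: 2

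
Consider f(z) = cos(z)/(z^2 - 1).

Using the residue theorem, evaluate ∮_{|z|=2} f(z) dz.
By the residue theorem, ∮_C f(z) dz = 2πi · (sum of the residues of f at the poles inside |z| = 2).

The denominator factors as (z + 1)*(z - 1), so the singularities of f are simple poles at z = -1, z = 1.
  |-1|² = 1 < 4 = 2², so this pole is inside the contour.
  |1|² = 1 < 4 = 2², so this pole is inside the contour.

With P(z) = cos(z) and Q(z) = z^2 - 1, each pole is simple, so Res(f, z₀) = P(z₀)/Q'(z₀) with Q'(z) = 2*z.
  Res(f, -1) = P(-1)/Q'(-1) = (cos(1))/(-2) = -cos(1)/2
  Res(f, 1) = P(1)/Q'(1) = (cos(1))/(2) = cos(1)/2

Sum of residues inside C: 0
∮_C f(z) dz = 2πi · (0) = 0

Final answer: 0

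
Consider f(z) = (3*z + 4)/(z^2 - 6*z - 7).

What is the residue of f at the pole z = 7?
Write f(z) = P(z)/Q(z) with P(z) = 3*z + 4 and Q(z) = z^2 - 6*z - 7.
The denominator factors as Q(z) = (z - 7)*(z + 1), so z = 7 is a simple zero of Q and P is analytic there; z = 7 is therefore a simple pole and
  Res(f, z₀) = P(z₀)/Q'(z₀).

Q'(z) = 2*z - 6, so Q'(7) = 8.
P(7) = 25.

Res(f, 7) = (25)/(8) = 25/8

Final answer: 25/8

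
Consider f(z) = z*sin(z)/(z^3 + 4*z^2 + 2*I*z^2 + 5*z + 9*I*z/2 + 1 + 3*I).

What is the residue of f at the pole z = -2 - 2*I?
Write f(z) = P(z)/Q(z) with P(z) = z*sin(z) and Q(z) = z^3 + 4*z^2 + 2*I*z^2 + 5*z + 9*I*z/2 + 1 + 3*I.
The denominator factors as Q(z) = (z + 3/2 - I/2)*(z + 2 + 2*I)*(z + 1/2 + I/2), so z = -2 - 2*I is a simple zero of Q and P is analytic there; z = -2 - 2*I is therefore a simple pole and
  Res(f, z₀) = P(z₀)/Q'(z₀).

Q'(z) = 3*z^2 + 8*z + 4*I*z + 5 + 9*I/2, so Q'(-2 - 2*I) = -3 + 9*I/2.
P(-2 - 2*I) = (2 + 2*I)*sin(2 + 2*I).

Res(f, -2 - 2*I) = ((2 + 2*I)*sin(2 + 2*I))/(-3 + 9*I/2) = (4/39 - 20*I/39)*sin(2 + 2*I)

Final answer: (4/39 - 20*I/39)*sin(2 + 2*I)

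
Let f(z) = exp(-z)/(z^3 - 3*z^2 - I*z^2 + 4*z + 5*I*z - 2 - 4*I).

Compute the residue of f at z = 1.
Write f(z) = P(z)/Q(z) with P(z) = exp(-z) and Q(z) = z^3 - 3*z^2 - I*z^2 + 4*z + 5*I*z - 2 - 4*I.
The denominator factors as Q(z) = (z - 1)*(z - 2 + I)*(z - 2*I), so z = 1 is a simple zero of Q and P is analytic there; z = 1 is therefore a simple pole and
  Res(f, z₀) = P(z₀)/Q'(z₀).

Q'(z) = 3*z^2 - 6*z - 2*I*z + 4 + 5*I, so Q'(1) = 1 + 3*I.
P(1) = exp(-1).

Res(f, 1) = (exp(-1))/(1 + 3*I) = (1/10 - 3*I/10)*exp(-1)

Final answer: (1/10 - 3*I/10)*exp(-1)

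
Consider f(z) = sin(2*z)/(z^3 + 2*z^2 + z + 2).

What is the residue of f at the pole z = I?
(1/5 - I/10)*sinh(2)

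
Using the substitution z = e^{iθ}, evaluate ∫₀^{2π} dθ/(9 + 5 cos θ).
Let J = ∫₀^{2π} dθ/(9 + 5 cos θ).
Put z = e^{iθ}: then cos θ = (z + 1/z)/2, dθ = dz/(iz), and z runs once counterclockwise around |z| = 1:
  J = ∮_{|z|=1} 1/(9 + 5*(z + 1/z)/2) · dz/(iz) = (2/i) ∮_{|z|=1} dz/(5*z^2 + 18*z + 5).
The roots of 5*z^2 + 18*z + 5 are z = (-9 ± sqrt(9^2 - 5^2))/5, with sqrt(56) = 2*sqrt(14); their product is 1, so only z₊ = -9/5 + 2*sqrt(14)/5 lies inside the unit circle (z₋ = -9/5 - 2*sqrt(14)/5 lies outside).
z₊ is a simple zero of q(z) = 5*z^2 + 18*z + 5, so Res(1/q, z₊) = 1/q'(z₊) with q'(z) = 10*z + 18; and q'(z₊) = 5*(z₊ - z₋) = 4*sqrt(14).
Therefore J = (2/i) · 2πi · 1/(4*sqrt(14)) = 2*pi/(2*sqrt(14)) = sqrt(14)*pi/14

Final answer: sqrt(14)*pi/14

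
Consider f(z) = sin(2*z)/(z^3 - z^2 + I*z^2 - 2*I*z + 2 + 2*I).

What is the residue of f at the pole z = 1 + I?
Write f(z) = P(z)/Q(z) with P(z) = sin(2*z) and Q(z) = z^3 - z^2 + I*z^2 - 2*I*z + 2 + 2*I.
The denominator factors as Q(z) = (z - 1 - I)*(z - 1 + I)*(z + 1 + I), so z = 1 + I is a simple zero of Q and P is analytic there; z = 1 + I is therefore a simple pole and
  Res(f, z₀) = P(z₀)/Q'(z₀).

Q'(z) = 3*z^2 - 2*z + 2*I*z - 2*I, so Q'(1 + I) = -4 + 4*I.
P(1 + I) = sin(2 + 2*I).

Res(f, 1 + I) = (sin(2 + 2*I))/(-4 + 4*I) = (-1/8 - I/8)*sin(2 + 2*I)

Final answer: (-1/8 - I/8)*sin(2 + 2*I)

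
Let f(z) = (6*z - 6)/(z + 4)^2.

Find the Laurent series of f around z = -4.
Put w = z - (-4), i.e. z = w - 4. The denominator is w^2, so it suffices to rewrite the numerator in powers of w.

P(z) = 6*z - 6
P(w - 4) = -30 + 6*w

Dividing each term by w^2:
  f = -30/w^2 + 6/w

Substituting back w = z + 4:
  f(z) = -30/(z + 4)^2 + 6/(z + 4)

The series is finite because the numerator is a polynomial; the negative powers form the principal part, and the coefficient of 1/(z + 4) gives Res(f, -4) = 6.

Final answer: -30/(z + 4)^2 + 6/(z + 4)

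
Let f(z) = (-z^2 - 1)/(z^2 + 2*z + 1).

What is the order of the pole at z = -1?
Factor the denominator:
  z^2 + 2*z + 1 = (z + 1)^2

The numerator P(z) = -z^2 - 1 has P(-1) = -2 ≠ 0, so no factor of (z + 1) cancels.
Near z = -1 we can therefore write f(z) = g(z)/(z + 1)^2 with g analytic at -1 and g(-1) ≠ 0 (g is just the numerator).

Hence z = -1 is a pole of order 2.

Final answer: 2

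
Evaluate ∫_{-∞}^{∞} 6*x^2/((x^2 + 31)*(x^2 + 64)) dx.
Let f(z) = 6*z^2/((z^2 + 31)*(z^2 + 64)). The denominator has no real zeros and deg Q - deg P = 2 ≥ 2, so the integral of f over the upper semicircle |z| = R tends to 0 as R → ∞. Closing the contour in the upper half-plane,
  ∫_{-∞}^{∞} f(x) dx = 2πi · Σ Res(f, z_k)  over the poles with Im z_k > 0.

Zeros of the denominator: z^2 + 31 = 0 gives z = ±sqrt(31)*I; z^2 + 64 = 0 gives z = ±8*I.
Upper half-plane: z = 8*I, z = sqrt(31)*I (simple).

Each pole is a simple zero of Q(z) = z^4 + 95*z^2 + 1984, so Res(f, z₀) = P(z₀)/Q'(z₀) with P(z) = 6*z^2, Q'(z) = 4*z^3 + 190*z:
  Res(f, 8*I) = (-384)/(-528*I) = -8*I/11
  Res(f, sqrt(31)*I) = (-186)/(66*sqrt(31)*I) = sqrt(31)*I/11

Sum of residues: I*(-8 + sqrt(31))/11
∫_{-∞}^{∞} f(x) dx = 2πi · (I*(-8 + sqrt(31))/11) = 2*pi*(8 - sqrt(31))/11

Final answer: 2*pi*(8 - sqrt(31))/11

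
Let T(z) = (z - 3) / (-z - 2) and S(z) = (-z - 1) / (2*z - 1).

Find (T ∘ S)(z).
(T ∘ S)(z) = T(S(z)) = ((1)*S(z) + (-3))/((-1)*S(z) + (-2)). Multiply numerator and denominator by 2*z - 1:
  numerator:   (1)*(-z - 1) + (-3)*(2*z - 1) = -7*z + 2
  denominator: (-1)*(-z - 1) + (-2)*(2*z - 1) = -3*z + 3
(T ∘ S)(z) = (-7*z + 2)/(-3*z + 3) = (7*z - 2)/(3*z - 3)

Final answer: (7*z - 2)/(3*z - 3)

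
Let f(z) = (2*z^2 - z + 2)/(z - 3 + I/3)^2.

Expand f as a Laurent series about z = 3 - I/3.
Put w = z - (3 - I/3), i.e. z = w + 3 - I/3. The denominator is w^2, so it suffices to rewrite the numerator in powers of w.

P(z) = 2*z^2 - z + 2
P(w + 3 - I/3) = 151/9 - 11*I/3 + (11 - 4*I/3)*w + 2*w^2

Dividing each term by w^2:
  f = (151/9 - 11*I/3)/w^2 + (11 - 4*I/3)/w + 2

Substituting back w = z - 3 + I/3:
  f(z) = (151/9 - 11*I/3)/(z - 3 + I/3)^2 + (11 - 4*I/3)/(z - 3 + I/3) + 2

The series is finite because the numerator is a polynomial; the negative powers form the principal part, and the coefficient of 1/(z - 3 + I/3) gives Res(f, 3 - I/3) = 11 - 4*I/3.

Final answer: (151/9 - 11*I/3)/(z - 3 + I/3)^2 + (11 - 4*I/3)/(z - 3 + I/3) + 2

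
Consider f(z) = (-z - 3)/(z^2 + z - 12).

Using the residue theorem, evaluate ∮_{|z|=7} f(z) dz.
By the residue theorem, ∮_C f(z) dz = 2πi · (sum of the residues of f at the poles inside |z| = 7).

The denominator factors as (z - 3)*(z + 4), so the singularities of f are simple poles at z = 3, z = -4.
  |3|² = 9 < 49 = 7², so this pole is inside the contour.
  |-4|² = 16 < 49 = 7², so this pole is inside the contour.

With P(z) = -z - 3 and Q(z) = z^2 + z - 12, each pole is simple, so Res(f, z₀) = P(z₀)/Q'(z₀) with Q'(z) = 2*z + 1.
  Res(f, 3) = P(3)/Q'(3) = (-6)/(7) = -6/7
  Res(f, -4) = P(-4)/Q'(-4) = (1)/(-7) = -1/7

Sum of residues inside C: -1
∮_C f(z) dz = 2πi · (-1) = -2*I*pi

Final answer: -2*I*pi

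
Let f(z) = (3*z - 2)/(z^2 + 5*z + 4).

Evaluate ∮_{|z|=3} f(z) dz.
By the residue theorem, ∮_C f(z) dz = 2πi · (sum of the residues of f at the poles inside |z| = 3).

The denominator factors as (z + 1)*(z + 4), so the singularities of f are simple poles at z = -1, z = -4.
  |-1|² = 1 < 9 = 3², so this pole is inside the contour.
  |-4|² = 16 > 9 = 3², so this pole is outside the contour.

With P(z) = 3*z - 2 and Q(z) = z^2 + 5*z + 4, each pole is simple, so Res(f, z₀) = P(z₀)/Q'(z₀) with Q'(z) = 2*z + 5.
  Res(f, -1) = P(-1)/Q'(-1) = (-5)/(3) = -5/3

∮_C f(z) dz = 2πi · (-5/3) = -10*I*pi/3

Final answer: -10*I*pi/3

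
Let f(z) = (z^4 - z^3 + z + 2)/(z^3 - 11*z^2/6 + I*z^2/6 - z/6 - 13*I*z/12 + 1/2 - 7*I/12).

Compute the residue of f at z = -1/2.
2349/4264 + 1215*I/4264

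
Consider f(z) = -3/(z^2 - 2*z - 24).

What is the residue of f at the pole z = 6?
Write f(z) = P(z)/Q(z) with P(z) = -3 and Q(z) = z^2 - 2*z - 24.
The denominator factors as Q(z) = (z - 6)*(z + 4), so z = 6 is a simple zero of Q and P is analytic there; z = 6 is therefore a simple pole and
  Res(f, z₀) = P(z₀)/Q'(z₀).

Q'(z) = 2*z - 2, so Q'(6) = 10.
P(6) = -3.

Res(f, 6) = (-3)/(10) = -3/10

Final answer: -3/10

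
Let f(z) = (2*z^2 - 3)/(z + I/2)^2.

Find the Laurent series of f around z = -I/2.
-7/(2*(z + I/2)^2) - 2*I/(z + I/2) + 2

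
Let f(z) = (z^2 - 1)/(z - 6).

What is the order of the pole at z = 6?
Factor the denominator:
  z - 6 = (z - 6)

The numerator P(z) = z^2 - 1 has P(6) = 35 ≠ 0, so no factor of (z - 6) cancels.
Near z = 6 we can therefore write f(z) = g(z)/(z - 6) with g analytic at 6 and g(6) ≠ 0 (g is just the numerator).

Hence z = 6 is a pole of order 1.

Final answer: 1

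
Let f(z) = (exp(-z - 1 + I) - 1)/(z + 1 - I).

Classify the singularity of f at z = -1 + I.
Let u = z + 1 - I. The exponent is -z - 1 + I = -u, so
  f = (e^(-u) - 1)/u = ((-u) + (-u)^2/2 + (-u)^3/6 + ...)/u = -1 + (1/2)*u + (-1/6)*u^2 + ...
The Laurent expansion about u = 0 has no negative powers; equivalently lim_{z→-1 + I} f(z) = -1 exists and is finite.
So the singularity is removable.

Final answer: removable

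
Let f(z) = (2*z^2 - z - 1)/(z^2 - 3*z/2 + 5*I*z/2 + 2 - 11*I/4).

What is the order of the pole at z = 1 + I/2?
Factor the denominator:
  z^2 - 3*z/2 + 5*I*z/2 + 2 - 11*I/4 = (z - 1 - I/2)*(z - 1/2 + 3*I)

The numerator P(z) = 2*z^2 - z - 1 has P(1 + I/2) = -1/2 + 3*I/2 ≠ 0, so no factor of (z - 1 - I/2) cancels.
Near z = 1 + I/2 we can therefore write f(z) = g(z)/(z - 1 - I/2) with g analytic at 1 + I/2 and g(1 + I/2) ≠ 0 (g is the numerator divided by the remaining denominator factors).

Hence z = 1 + I/2 is a pole of order 1.

Final answer: 1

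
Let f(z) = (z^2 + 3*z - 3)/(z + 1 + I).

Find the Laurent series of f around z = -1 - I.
Put w = z - (-1 - I), i.e. z = w - 1 - I. The denominator is w, so it suffices to rewrite the numerator in powers of w.

P(z) = z^2 + 3*z - 3
P(w - 1 - I) = -6 - I + (1 - 2*I)*w + w^2

Dividing each term by w:
  f = (-6 - I)/w + 1 - 2*I + w

Substituting back w = z + 1 + I:
  f(z) = (-6 - I)/(z + 1 + I) + 1 - 2*I + (z + 1 + I)

The series is finite because the numerator is a polynomial; the negative powers form the principal part, and the coefficient of 1/(z + 1 + I) gives Res(f, -1 - I) = -6 - I.

Final answer: (-6 - I)/(z + 1 + I) + 1 - 2*I + (z + 1 + I)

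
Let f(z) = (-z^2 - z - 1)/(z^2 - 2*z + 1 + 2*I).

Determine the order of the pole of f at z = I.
Factor the denominator:
  z^2 - 2*z + 1 + 2*I = (z - I)*(z - 2 + I)

The numerator P(z) = -z^2 - z - 1 has P(I) = -I ≠ 0, so no factor of (z - I) cancels.
Near z = I we can therefore write f(z) = g(z)/(z - I) with g analytic at I and g(I) ≠ 0 (g is the numerator divided by the remaining denominator factors).

Hence z = I is a pole of order 1.

Final answer: 1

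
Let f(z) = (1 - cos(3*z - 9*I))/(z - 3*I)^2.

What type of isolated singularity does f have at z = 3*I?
removable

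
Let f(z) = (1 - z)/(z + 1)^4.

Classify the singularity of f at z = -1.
Write f(z) = g(z)/(z + 1)^4 with g(z) = 1 - z.
g is entire and g(-1) = 2 ≠ 0, so no factor of (z + 1) cancels: the Laurent expansion of f about z = -1 starts at the power -4, i.e. lim_{z→z₀} (z - z₀)^4 f(z) = 2 is finite and nonzero.
So z = -1 is a pole of order 4.

Final answer: pole of order 4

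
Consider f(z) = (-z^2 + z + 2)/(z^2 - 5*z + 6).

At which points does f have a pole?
The singularities of f are the zeros of the denominator. Factoring,
  z^2 - 5*z + 6 = (z - 2)*(z - 3)
so the candidates are z = 2, z = 3.

Check the numerator P(z) = -z^2 + z + 2 at each one:
  P(2) = 0, so the factor (z - 2) cancels and z = 2 is only a removable singularity, not a pole.
  P(3) = -4 ≠ 0, so z = 3 is a (simple) pole.

Poles of f: {3}

Final answer: {3}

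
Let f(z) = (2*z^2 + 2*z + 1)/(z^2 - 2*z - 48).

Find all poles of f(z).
{-6, 8}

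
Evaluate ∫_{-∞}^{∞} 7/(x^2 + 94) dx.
7*sqrt(94)*pi/94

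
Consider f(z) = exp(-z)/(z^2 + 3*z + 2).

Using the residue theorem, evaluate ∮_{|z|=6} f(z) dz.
-2*I*pi*exp(2) + 2*exp(1)*I*pi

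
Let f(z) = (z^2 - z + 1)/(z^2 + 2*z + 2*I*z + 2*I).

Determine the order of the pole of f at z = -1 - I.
2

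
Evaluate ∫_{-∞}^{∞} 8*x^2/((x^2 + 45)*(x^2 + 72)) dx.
Let f(z) = 8*z^2/((z^2 + 45)*(z^2 + 72)). The denominator has no real zeros and deg Q - deg P = 2 ≥ 2, so the integral of f over the upper semicircle |z| = R tends to 0 as R → ∞. Closing the contour in the upper half-plane,
  ∫_{-∞}^{∞} f(x) dx = 2πi · Σ Res(f, z_k)  over the poles with Im z_k > 0.

Zeros of the denominator: z^2 + 45 = 0 gives z = ±3*sqrt(5)*I; z^2 + 72 = 0 gives z = ±6*sqrt(2)*I.
Upper half-plane: z = 6*sqrt(2)*I, z = 3*sqrt(5)*I (simple).

Each pole is a simple zero of Q(z) = z^4 + 117*z^2 + 3240, so Res(f, z₀) = P(z₀)/Q'(z₀) with P(z) = 8*z^2, Q'(z) = 4*z^3 + 234*z:
  Res(f, 6*sqrt(2)*I) = (-576)/(-324*sqrt(2)*I) = -8*sqrt(2)*I/9
  Res(f, 3*sqrt(5)*I) = (-360)/(162*sqrt(5)*I) = 4*sqrt(5)*I/9

Sum of residues: 4*I*(-2*sqrt(2) + sqrt(5))/9
∫_{-∞}^{∞} f(x) dx = 2πi · (4*I*(-2*sqrt(2) + sqrt(5))/9) = 8*pi*(-sqrt(5) + 2*sqrt(2))/9

Final answer: 8*pi*(-sqrt(5) + 2*sqrt(2))/9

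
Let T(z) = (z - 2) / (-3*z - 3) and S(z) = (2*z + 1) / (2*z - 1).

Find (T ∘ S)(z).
(2*z - 3)/(12*z)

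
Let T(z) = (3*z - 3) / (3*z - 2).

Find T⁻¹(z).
Set w = T(z) = (3*z - 3) / (3*z - 2) and solve for z:
  w*(3*z - 2) = 3*z - 3
  -2*w + z*(3*w - 3) + 3 = 0
  z*(3*w - 3) = 2*w - 3
  z = (3 - 2*w)/(3 - 3*w)
Renaming the variable, T⁻¹(z) = (-2*z + 3)/(-3*z + 3) = (2*z - 3)/(3*z - 3).
(Check: ad - bc = 3 ≠ 0, so T is invertible.)

Final answer: (2*z - 3)/(3*z - 3)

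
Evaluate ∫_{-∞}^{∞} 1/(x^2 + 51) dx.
Let f(z) = 1/(z^2 + 51). The denominator has no real zeros and deg Q - deg P = 2 ≥ 2, so the integral of f over the upper semicircle |z| = R tends to 0 as R → ∞. Closing the contour in the upper half-plane,
  ∫_{-∞}^{∞} f(x) dx = 2πi · Σ Res(f, z_k)  over the poles with Im z_k > 0.

Zeros of the denominator: z^2 + 51 = 0 gives z = ±sqrt(51)*I.
Upper half-plane: z = sqrt(51)*I (simple).

Each pole is a simple zero of Q(z) = z^2 + 51, so Res(f, z₀) = P(z₀)/Q'(z₀) with P(z) = 1, Q'(z) = 2*z:
  Res(f, sqrt(51)*I) = (1)/(2*sqrt(51)*I) = -sqrt(51)*I/102

∫_{-∞}^{∞} f(x) dx = 2πi · (-sqrt(51)*I/102) = sqrt(51)*pi/51

Final answer: sqrt(51)*pi/51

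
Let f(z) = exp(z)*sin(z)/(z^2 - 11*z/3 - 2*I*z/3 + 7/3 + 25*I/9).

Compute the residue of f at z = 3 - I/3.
Write f(z) = P(z)/Q(z) with P(z) = exp(z)*sin(z) and Q(z) = z^2 - 11*z/3 - 2*I*z/3 + 7/3 + 25*I/9.
The denominator factors as Q(z) = (z - 3 + I/3)*(z - 2/3 - I), so z = 3 - I/3 is a simple zero of Q and P is analytic there; z = 3 - I/3 is therefore a simple pole and
  Res(f, z₀) = P(z₀)/Q'(z₀).

Q'(z) = 2*z - 11/3 - 2*I/3, so Q'(3 - I/3) = 7/3 - 4*I/3.
P(3 - I/3) = exp(3 - I/3)*sin(3 - I/3).

Res(f, 3 - I/3) = (exp(3 - I/3)*sin(3 - I/3))/(7/3 - 4*I/3) = (21/65 + 12*I/65)*exp(3 - I/3)*sin(3 - I/3)

Final answer: (21/65 + 12*I/65)*exp(3 - I/3)*sin(3 - I/3)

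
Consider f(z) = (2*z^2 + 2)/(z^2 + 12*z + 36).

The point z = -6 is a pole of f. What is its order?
Factor the denominator:
  z^2 + 12*z + 36 = (z + 6)^2

The numerator P(z) = 2*z^2 + 2 has P(-6) = 74 ≠ 0, so no factor of (z + 6) cancels.
Near z = -6 we can therefore write f(z) = g(z)/(z + 6)^2 with g analytic at -6 and g(-6) ≠ 0 (g is just the numerator).

Hence z = -6 is a pole of order 2.

Final answer: 2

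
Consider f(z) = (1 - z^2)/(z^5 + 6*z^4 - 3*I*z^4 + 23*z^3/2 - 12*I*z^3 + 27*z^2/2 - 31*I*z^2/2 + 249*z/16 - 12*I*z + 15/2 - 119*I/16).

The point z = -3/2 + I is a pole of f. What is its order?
4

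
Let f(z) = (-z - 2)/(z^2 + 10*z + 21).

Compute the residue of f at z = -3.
Write f(z) = P(z)/Q(z) with P(z) = -z - 2 and Q(z) = z^2 + 10*z + 21.
The denominator factors as Q(z) = (z + 3)*(z + 7), so z = -3 is a simple zero of Q and P is analytic there; z = -3 is therefore a simple pole and
  Res(f, z₀) = P(z₀)/Q'(z₀).

Q'(z) = 2*z + 10, so Q'(-3) = 4.
P(-3) = 1.

Res(f, -3) = (1)/(4) = 1/4

Final answer: 1/4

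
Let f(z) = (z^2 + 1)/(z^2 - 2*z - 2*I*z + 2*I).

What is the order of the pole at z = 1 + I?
2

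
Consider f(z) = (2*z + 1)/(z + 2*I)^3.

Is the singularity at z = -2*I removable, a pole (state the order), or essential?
Write f(z) = g(z)/(z + 2*I)^3 with g(z) = 2*z + 1.
g is entire and g(-2*I) = 1 - 4*I ≠ 0, so no factor of (z + 2*I) cancels: the Laurent expansion of f about z = -2*I starts at the power -3, i.e. lim_{z→z₀} (z - z₀)^3 f(z) = 1 - 4*I is finite and nonzero.
So z = -2*I is a pole of order 3.

Final answer: pole of order 3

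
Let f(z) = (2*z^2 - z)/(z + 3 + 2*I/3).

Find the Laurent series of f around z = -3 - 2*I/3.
Put w = z - (-3 - 2*I/3), i.e. z = w - 3 - 2*I/3. The denominator is w, so it suffices to rewrite the numerator in powers of w.

P(z) = 2*z^2 - z
P(w - 3 - 2*I/3) = 181/9 + 26*I/3 + (-13 - 8*I/3)*w + 2*w^2

Dividing each term by w:
  f = (181/9 + 26*I/3)/w - 13 - 8*I/3 + 2*w

Substituting back w = z + 3 + 2*I/3:
  f(z) = (181/9 + 26*I/3)/(z + 3 + 2*I/3) - 13 - 8*I/3 + 2*(z + 3 + 2*I/3)

The series is finite because the numerator is a polynomial; the negative powers form the principal part, and the coefficient of 1/(z + 3 + 2*I/3) gives Res(f, -3 - 2*I/3) = 181/9 + 26*I/3.

Final answer: (181/9 + 26*I/3)/(z + 3 + 2*I/3) - 13 - 8*I/3 + 2*(z + 3 + 2*I/3)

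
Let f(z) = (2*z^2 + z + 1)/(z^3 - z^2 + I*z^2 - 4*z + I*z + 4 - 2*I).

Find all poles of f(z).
The singularities of f are the zeros of the denominator. Factoring,
  z^3 - z^2 + I*z^2 - 4*z + I*z + 4 - 2*I = (z - 1)*(z - 2 + I)*(z + 2)
so the candidates are z = 1, z = 2 - I, z = -2.

Check the numerator P(z) = 2*z^2 + z + 1 at each one:
  P(1) = 4 ≠ 0, so z = 1 is a (simple) pole.
  P(2 - I) = 9 - 9*I ≠ 0, so z = 2 - I is a (simple) pole.
  P(-2) = 7 ≠ 0, so z = -2 is a (simple) pole.

Poles of f: {-2, 1, 2 - I}

Final answer: {-2, 1, 2 - I}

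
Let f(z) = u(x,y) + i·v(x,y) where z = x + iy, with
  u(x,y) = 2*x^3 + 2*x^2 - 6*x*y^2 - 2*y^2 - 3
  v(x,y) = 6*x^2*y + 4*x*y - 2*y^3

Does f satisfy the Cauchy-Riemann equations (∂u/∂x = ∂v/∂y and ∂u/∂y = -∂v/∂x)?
∂u/∂x = 6*x^2 + 4*x - 6*y^2
∂v/∂y = 6*x^2 + 4*x - 6*y^2
∂u/∂y = -12*x*y - 4*y
∂v/∂x = 12*x*y + 4*y
∂u/∂x = ∂v/∂y and ∂u/∂y = -∂v/∂x hold identically; f is analytic.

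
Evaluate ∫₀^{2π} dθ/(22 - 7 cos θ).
Call the integral J. The integrand is 2π-periodic and we integrate over a full period, so shifting θ does not change the value (θ → θ + π flips the sign of the trig term). Hence
  J = ∫₀^{2π} dθ/(22 + 7 cos θ).
Put z = e^{iθ}: then cos θ = (z + 1/z)/2, dθ = dz/(iz), and z runs once counterclockwise around |z| = 1:
  J = ∮_{|z|=1} 1/(22 + 7*(z + 1/z)/2) · dz/(iz) = (2/i) ∮_{|z|=1} dz/(7*z^2 + 44*z + 7).
The roots of 7*z^2 + 44*z + 7 are z = (-22 ± sqrt(22^2 - 7^2))/7, with sqrt(435) = sqrt(435); their product is 1, so only z₊ = -22/7 + sqrt(435)/7 lies inside the unit circle (z₋ = -22/7 - sqrt(435)/7 lies outside).
z₊ is a simple zero of q(z) = 7*z^2 + 44*z + 7, so Res(1/q, z₊) = 1/q'(z₊) with q'(z) = 14*z + 44; and q'(z₊) = 7*(z₊ - z₋) = 2*sqrt(435).
Therefore J = (2/i) · 2πi · 1/(2*sqrt(435)) = 2*pi/(sqrt(435)) = 2*sqrt(435)*pi/435

Final answer: 2*sqrt(435)*pi/435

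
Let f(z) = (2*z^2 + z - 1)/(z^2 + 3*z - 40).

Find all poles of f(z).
{-8, 5}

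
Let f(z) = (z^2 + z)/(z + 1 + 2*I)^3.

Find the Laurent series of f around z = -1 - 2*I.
Put w = z - (-1 - 2*I), i.e. z = w - 1 - 2*I. The denominator is w^3, so it suffices to rewrite the numerator in powers of w.

P(z) = z^2 + z
P(w - 1 - 2*I) = -4 + 2*I + (-1 - 4*I)*w + w^2

Dividing each term by w^3:
  f = (-4 + 2*I)/w^3 + (-1 - 4*I)/w^2 + 1/w

Substituting back w = z + 1 + 2*I:
  f(z) = (-4 + 2*I)/(z + 1 + 2*I)^3 + (-1 - 4*I)/(z + 1 + 2*I)^2 + 1/(z + 1 + 2*I)

The series is finite because the numerator is a polynomial; the negative powers form the principal part, and the coefficient of 1/(z + 1 + 2*I) gives Res(f, -1 - 2*I) = 1.

Final answer: (-4 + 2*I)/(z + 1 + 2*I)^3 + (-1 - 4*I)/(z + 1 + 2*I)^2 + 1/(z + 1 + 2*I)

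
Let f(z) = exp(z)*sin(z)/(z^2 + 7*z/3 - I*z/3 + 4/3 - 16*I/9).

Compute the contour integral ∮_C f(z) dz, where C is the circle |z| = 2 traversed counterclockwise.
pi*(-3/5 - 3*I/5)*exp(-1/3 + I)*sin(1/3 - I)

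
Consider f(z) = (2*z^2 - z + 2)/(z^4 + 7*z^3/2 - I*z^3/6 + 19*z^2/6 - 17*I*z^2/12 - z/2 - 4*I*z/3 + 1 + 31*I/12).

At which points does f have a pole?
The singularities of f are the zeros of the denominator. Factoring,
  z^4 + 7*z^3/2 - I*z^3/6 + 19*z^2/6 - 17*I*z^2/12 - z/2 - 4*I*z/3 + 1 + 31*I/12 = (z + 2 - I/2)*(z - 1/2 + I/3)*(z - I)*(z + 2 + I)
so the candidates are z = -2 + I/2, z = 1/2 - I/3, z = I, z = -2 - I.

Check the numerator P(z) = 2*z^2 - z + 2 at each one:
  P(-2 + I/2) = 23/2 - 9*I/2 ≠ 0, so z = -2 + I/2 is a (simple) pole.
  P(1/2 - I/3) = 16/9 - I/3 ≠ 0, so z = 1/2 - I/3 is a (simple) pole.
  P(I) = -I ≠ 0, so z = I is a (simple) pole.
  P(-2 - I) = 10 + 9*I ≠ 0, so z = -2 - I is a (simple) pole.

Poles of f: {-2 - I, -2 + I/2, I, 1/2 - I/3}

Final answer: {-2 - I, -2 + I/2, I, 1/2 - I/3}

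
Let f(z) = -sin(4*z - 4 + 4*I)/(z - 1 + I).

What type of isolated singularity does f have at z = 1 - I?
removable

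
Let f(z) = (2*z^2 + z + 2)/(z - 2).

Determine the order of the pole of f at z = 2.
1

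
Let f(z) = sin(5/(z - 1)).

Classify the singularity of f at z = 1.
Let u = z - 1. Then
  sin(5/u) = Σ_{k≥0} (-1)^k (5)^(2k+1)/((2k+1)!·u^(2k+1)) = 5/u - 125/(6*u^3) + 625/(24*u^5) + ...
which has infinitely many negative powers of u, so sin(5/(z - 1)) has an essential singularity at z = 1.
So the singularity is essential.

Final answer: essential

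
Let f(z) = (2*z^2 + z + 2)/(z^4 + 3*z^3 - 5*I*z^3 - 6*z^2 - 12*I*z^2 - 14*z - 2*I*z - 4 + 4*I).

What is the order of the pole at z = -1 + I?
Factor the denominator:
  z^4 + 3*z^3 - 5*I*z^3 - 6*z^2 - 12*I*z^2 - 14*z - 2*I*z - 4 + 4*I = (z + 1 - I)^3*(z - 2*I)

The numerator P(z) = 2*z^2 + z + 2 has P(-1 + I) = 1 - 3*I ≠ 0, so no factor of (z + 1 - I) cancels.
Near z = -1 + I we can therefore write f(z) = g(z)/(z + 1 - I)^3 with g analytic at -1 + I and g(-1 + I) ≠ 0 (g is the numerator divided by the remaining denominator factors).

Hence z = -1 + I is a pole of order 3.

Final answer: 3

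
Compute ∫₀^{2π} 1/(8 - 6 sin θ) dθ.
Call the integral J. The integrand is 2π-periodic and we integrate over a full period, so shifting θ does not change the value (θ → θ + π/2 turns sin θ into cos θ; θ → θ + π flips the sign of the trig term). Hence
  J = ∫₀^{2π} dθ/(8 + 6 cos θ).
Put z = e^{iθ}: then cos θ = (z + 1/z)/2, dθ = dz/(iz), and z runs once counterclockwise around |z| = 1:
  J = ∮_{|z|=1} 1/(8 + 6*(z + 1/z)/2) · dz/(iz) = (2/i) ∮_{|z|=1} dz/(6*z^2 + 16*z + 6).
The roots of 6*z^2 + 16*z + 6 are z = (-8 ± sqrt(8^2 - 6^2))/6, with sqrt(28) = 2*sqrt(7); their product is 1, so only z₊ = -4/3 + sqrt(7)/3 lies inside the unit circle (z₋ = -4/3 - sqrt(7)/3 lies outside).
z₊ is a simple zero of q(z) = 6*z^2 + 16*z + 6, so Res(1/q, z₊) = 1/q'(z₊) with q'(z) = 12*z + 16; and q'(z₊) = 6*(z₊ - z₋) = 4*sqrt(7).
Therefore J = (2/i) · 2πi · 1/(4*sqrt(7)) = 2*pi/(2*sqrt(7)) = sqrt(7)*pi/7

Final answer: sqrt(7)*pi/7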